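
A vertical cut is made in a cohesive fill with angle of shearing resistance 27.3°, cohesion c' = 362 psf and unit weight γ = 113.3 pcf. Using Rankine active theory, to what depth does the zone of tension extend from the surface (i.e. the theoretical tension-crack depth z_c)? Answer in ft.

10.5 ft

K_a = tan²(45° − 27.3°/2) = 0.3711; √K_a = 0.6092.
The active pressure is zero where K_a γ z = 2c√K_a, so z_c = 2c/(γ√K_a) = 2×362/(113.3×0.6092) = 10.49 ft.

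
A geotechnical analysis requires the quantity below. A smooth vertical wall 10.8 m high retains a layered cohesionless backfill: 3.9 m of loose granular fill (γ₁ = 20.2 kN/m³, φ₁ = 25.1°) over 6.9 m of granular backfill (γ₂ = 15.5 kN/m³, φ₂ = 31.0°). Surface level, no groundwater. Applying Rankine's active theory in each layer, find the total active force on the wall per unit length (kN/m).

354 kN/m

K_a1 = tan²(45°−25.1°/2) = 0.4043; K_a2 = tan²(45°−31.0°/2) = 0.3201.
Layer 1: σ at base = K_a1 γ₁ h₁ = 31.85 kPa; P₁ = ½×31.85×3.9 = 62.11.
Layer 2: σ_v at top = γ₁h₁ = 78.78; σ_h top = K_a2×78.78 = 25.22; σ_h base = K_a2×(78.78+15.5×6.9) = 59.45.
P₂ = ½(25.22+59.45)×6.9 = 292.1. Total P_a = 62.11+292.1 = 354.2 kN/m.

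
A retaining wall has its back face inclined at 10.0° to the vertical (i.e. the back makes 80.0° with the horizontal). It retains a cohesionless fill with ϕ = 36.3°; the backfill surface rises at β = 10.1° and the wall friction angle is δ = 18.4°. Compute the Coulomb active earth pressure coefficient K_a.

0.350

K_a = sin²(α+φ) / [sin²α · sin(α−δ) · (1 + √{sin(φ+δ)sin(φ−β) / (sin(α−δ)sin(α+β))})²].
With α = 80.0°, φ = 36.3°, δ = 18.4°, β = 10.1°: K_a = 0.3502.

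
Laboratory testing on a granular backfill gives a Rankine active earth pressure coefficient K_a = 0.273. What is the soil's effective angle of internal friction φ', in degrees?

34.8°

K_a = tan²(45° − φ/2) ⇒ 45° − φ/2 = arctan(√0.273) = 27.59°.
φ = 2(45° − 27.59°) = 34.83°.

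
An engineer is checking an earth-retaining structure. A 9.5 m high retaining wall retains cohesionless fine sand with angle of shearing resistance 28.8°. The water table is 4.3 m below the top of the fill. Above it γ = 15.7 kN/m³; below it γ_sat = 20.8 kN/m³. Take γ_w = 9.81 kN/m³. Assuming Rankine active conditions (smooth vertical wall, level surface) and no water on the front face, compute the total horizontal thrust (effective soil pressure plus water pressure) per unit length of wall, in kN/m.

358 kN/m

K_a = tan²(45° − φ/2) = 0.3498.
γ' = 20.8 − 9.81 = 10.99 kN/m³. Depth below WT = 5.2 m.
σ'_h at WT = K_a γ d_w = 23.61 kPa; at base = 23.61 + K_a γ' × 5.2 = 43.60 kPa.
P₁ (0–4.3 m) = ½×23.61×4.3 = 50.77. P₂ (4.3–9.5 m) = ½(23.61+43.60)×5.2 = 174.7.
P_w = ½ γ_w h₂² = 0.5×9.81×5.2² = 132.6. Total = 50.77+174.7+132.6 = 358.1 kN/m.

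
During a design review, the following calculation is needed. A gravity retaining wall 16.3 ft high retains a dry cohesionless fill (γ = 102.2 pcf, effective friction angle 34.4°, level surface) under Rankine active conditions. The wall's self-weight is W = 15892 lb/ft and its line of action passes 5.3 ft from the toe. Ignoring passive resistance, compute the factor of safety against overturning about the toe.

K_a = tan²(45° − 34.4°/2) = 0.2780.
P_a = ½K_aγH² = 0.5×0.2780×102.2×16.3² = 3774 lb/ft, acting at H/3 = 5.433 ft above the base.
Overturning moment M_o = P_a × H/3 = 3774 × 5.433 = 20510.
Resisting moment M_r = W × 5.3 = 15892 × 5.3 = 84230.
FS_overturning = M_r/M_o = 84230/20510 = 4.107.

4.11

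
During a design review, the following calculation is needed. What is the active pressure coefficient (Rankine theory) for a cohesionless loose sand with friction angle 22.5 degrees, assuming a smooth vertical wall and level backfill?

0.446

K_a = (1 − sin φ)/(1 + sin φ) = (1 − sin 22.5°)/(1 + sin 22.5°) = 0.4465.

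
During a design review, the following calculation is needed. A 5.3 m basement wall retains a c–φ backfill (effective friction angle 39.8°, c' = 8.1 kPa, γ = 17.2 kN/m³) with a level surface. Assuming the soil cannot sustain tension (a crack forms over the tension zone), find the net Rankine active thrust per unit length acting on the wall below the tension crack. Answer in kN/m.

K_a = 0.2194; √K_a = 0.4684.
Tension-crack depth z_c = 2c/(γ√K_a) = 2×8.1/(17.2×0.4684) = 2.011 m.
σ_a at base = K_a γ H − 2c√K_a = 0.2194×17.2×5.3 − 2×8.1×0.4684 = 12.41 kPa.
P_a = ½ × 12.41 × (H − z_c) = 0.5×12.41×3.289 = 20.42 kN/m.

20.4 kN/m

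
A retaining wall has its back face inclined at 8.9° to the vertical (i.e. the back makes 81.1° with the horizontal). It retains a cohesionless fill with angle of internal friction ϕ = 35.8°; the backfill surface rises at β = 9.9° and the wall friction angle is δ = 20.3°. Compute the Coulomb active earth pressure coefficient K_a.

K_a = sin²(α+φ) / [sin²α · sin(α−δ) · (1 + √{sin(φ+δ)sin(φ−β) / (sin(α−δ)sin(α+β))})²].
With α = 81.1°, φ = 35.8°, δ = 20.3°, β = 9.9°: K_a = 0.3451.

0.345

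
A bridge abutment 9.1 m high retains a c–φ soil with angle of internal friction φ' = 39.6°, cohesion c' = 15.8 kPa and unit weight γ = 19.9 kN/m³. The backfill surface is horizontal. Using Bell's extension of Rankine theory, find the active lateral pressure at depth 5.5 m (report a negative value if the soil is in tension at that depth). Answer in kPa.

9.37 kPa

K_a = (1 − sin φ)/(1 + sin φ) = 0.2214.
σ_a = K_a γ z − 2c√K_a = 0.2214×19.9×5.5 − 2×15.8×0.4706 = 9.366 kPa.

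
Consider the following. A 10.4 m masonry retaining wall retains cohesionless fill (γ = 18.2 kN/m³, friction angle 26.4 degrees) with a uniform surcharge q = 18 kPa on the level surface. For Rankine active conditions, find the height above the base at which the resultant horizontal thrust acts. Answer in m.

3.74 m

K_a = 0.3844.
Triangular part P₁ = ½K_aγH² = 378.4 at H/3 = 3.467 m; rectangular part P₂ = K_a q H = 71.97 at H/2 = 5.200 m.
ȳ = (P₁·3.467 + P₂·5.200)/(P₁+P₂) = 3.744 m.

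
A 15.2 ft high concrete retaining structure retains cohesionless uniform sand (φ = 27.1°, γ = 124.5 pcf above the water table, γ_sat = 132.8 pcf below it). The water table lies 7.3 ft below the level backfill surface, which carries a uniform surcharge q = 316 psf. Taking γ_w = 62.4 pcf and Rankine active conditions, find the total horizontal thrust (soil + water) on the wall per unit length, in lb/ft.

8490 lb/ft

K_a = tan²(45° − φ/2) = 0.3741.
γ' = 132.8 − 62.4 = 70.40 pcf. h₂ = H − d_w = 7.9 ft.
σ'_h: at surface K_a·q = 118.2; at WT K_a(q+γd_w) = 458.2; at base K_a(q+γd_w+γ'h₂) = 666.2 psf.
P₁ = ½(118.2+458.2)×7.3 = 2104; P₂ = ½(458.2+666.2)×7.9 = 4441; P_w = ½γ_w h₂² = 1947.
Total = 2104+4441+1947 = 8492 lb/ft.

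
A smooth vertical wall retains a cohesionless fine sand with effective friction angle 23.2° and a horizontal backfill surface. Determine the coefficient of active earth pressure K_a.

K_a = (1 − sin φ)/(1 + sin φ) = (1 − sin 23.2°)/(1 + sin 23.2°) = 0.4348.

0.435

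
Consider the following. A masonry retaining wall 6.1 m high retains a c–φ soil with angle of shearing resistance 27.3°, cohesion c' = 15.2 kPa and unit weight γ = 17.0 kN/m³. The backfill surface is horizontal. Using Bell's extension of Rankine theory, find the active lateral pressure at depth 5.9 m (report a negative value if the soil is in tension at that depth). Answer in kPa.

18.7 kPa

K_a = (1 − sin φ)/(1 + sin φ) = 0.3711.
σ_a = K_a γ z − 2c√K_a = 0.3711×17.0×5.9 − 2×15.2×0.6092 = 18.70 kPa.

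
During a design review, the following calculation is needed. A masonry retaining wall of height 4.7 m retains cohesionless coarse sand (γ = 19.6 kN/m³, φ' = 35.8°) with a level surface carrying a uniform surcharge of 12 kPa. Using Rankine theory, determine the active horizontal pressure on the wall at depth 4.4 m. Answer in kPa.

K_a = (1 − sin φ)/(1 + sin φ) = 0.2619.
σ_v = γz + q = 19.6 × 4.4 + 12 = 98.24 kPa.
σ_h = K_a σ_v = 0.2619 × 98.24 = 25.73 kPa.

25.7 kPa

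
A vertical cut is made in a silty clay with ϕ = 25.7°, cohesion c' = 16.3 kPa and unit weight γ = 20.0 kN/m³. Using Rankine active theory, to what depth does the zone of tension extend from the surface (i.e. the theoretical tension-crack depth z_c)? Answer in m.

K_a = tan²(45° − 25.7°/2) = 0.3950; √K_a = 0.6285.
The active pressure is zero where K_a γ z = 2c√K_a, so z_c = 2c/(γ√K_a) = 2×16.3/(20.0×0.6285) = 2.593 m.

2.59 m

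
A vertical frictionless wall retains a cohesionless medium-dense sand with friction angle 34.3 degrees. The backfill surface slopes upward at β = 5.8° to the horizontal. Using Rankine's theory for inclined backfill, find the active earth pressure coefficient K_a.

0.283

K_a = cos β · (cos β − √(cos²β − cos²φ)) / (cos β + √(cos²β − cos²φ)).
cos β = 0.9949, cos φ = 0.8261, √(cos²β − cos²φ) = 0.5544.
K_a = 0.9949 × (0.9949 − 0.5544)/(0.9949 + 0.5544) = 0.2829.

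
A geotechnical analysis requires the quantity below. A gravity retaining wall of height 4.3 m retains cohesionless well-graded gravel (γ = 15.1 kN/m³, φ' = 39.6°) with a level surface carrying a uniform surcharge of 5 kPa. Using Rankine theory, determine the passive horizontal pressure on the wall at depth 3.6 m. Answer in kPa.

268 kPa

K_p = (1 + sin φ)/(1 − sin φ) = 4.516.
σ_v = γz + q = 15.1 × 3.6 + 5 = 59.36 kPa.
σ_h = K_p σ_v = 4.516 × 59.36 = 268.1 kPa.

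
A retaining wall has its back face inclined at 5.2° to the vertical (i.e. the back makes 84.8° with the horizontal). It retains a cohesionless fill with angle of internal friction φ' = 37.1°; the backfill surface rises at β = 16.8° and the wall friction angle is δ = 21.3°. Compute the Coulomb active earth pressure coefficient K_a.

K_a = sin²(α+φ) / [sin²α · sin(α−δ) · (1 + √{sin(φ+δ)sin(φ−β) / (sin(α−δ)sin(α+β))})²].
With α = 84.8°, φ = 37.1°, δ = 21.3°, β = 16.8°: K_a = 0.3250.

0.325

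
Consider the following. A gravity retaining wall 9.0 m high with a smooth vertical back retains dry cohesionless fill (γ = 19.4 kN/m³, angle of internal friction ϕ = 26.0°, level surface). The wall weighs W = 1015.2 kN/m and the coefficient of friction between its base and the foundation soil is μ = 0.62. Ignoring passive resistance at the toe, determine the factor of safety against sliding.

K_a = tan²(45° − 26.0°/2) = 0.3905.
P_a = ½K_aγH² = 0.5×0.3905×19.4×9.0² = 306.8 kN/m, acting at H/3 = 3.000 m above the base.
FS_sliding = μW / P_a = 0.62×1015.2 / 306.8 = 2.052.

2.05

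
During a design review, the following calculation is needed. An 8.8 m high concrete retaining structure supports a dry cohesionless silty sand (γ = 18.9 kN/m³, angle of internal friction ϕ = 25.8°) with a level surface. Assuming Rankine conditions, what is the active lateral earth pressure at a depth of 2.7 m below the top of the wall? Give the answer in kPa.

K_a = (1 − sin φ)/(1 + sin φ) = 0.3935.
σ_h = K_a γ z = 0.3935 × 18.9 × 2.7 = 20.08 kPa.

20.1 kPa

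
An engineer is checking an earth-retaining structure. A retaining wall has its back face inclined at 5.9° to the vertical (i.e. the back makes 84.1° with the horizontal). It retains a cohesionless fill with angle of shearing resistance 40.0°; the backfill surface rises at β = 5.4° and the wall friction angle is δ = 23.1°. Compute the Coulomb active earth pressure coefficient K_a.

K_a = sin²(α+φ) / [sin²α · sin(α−δ) · (1 + √{sin(φ+δ)sin(φ−β) / (sin(α−δ)sin(α+β))})²].
With α = 84.1°, φ = 40.0°, δ = 23.1°, β = 5.4°: K_a = 0.2555.

0.256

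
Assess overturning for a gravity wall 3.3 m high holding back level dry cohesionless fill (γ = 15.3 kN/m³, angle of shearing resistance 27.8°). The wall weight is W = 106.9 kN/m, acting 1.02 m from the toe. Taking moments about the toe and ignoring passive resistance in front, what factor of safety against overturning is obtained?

K_a = tan²(45° − 27.8°/2) = 0.3639.
P_a = ½K_aγH² = 0.5×0.3639×15.3×3.3² = 30.32 kN/m, acting at H/3 = 1.100 m above the base.
Overturning moment M_o = P_a × H/3 = 30.32 × 1.100 = 33.35.
Resisting moment M_r = W × 1.02 = 106.9 × 1.02 = 109.0.
FS_overturning = M_r/M_o = 109.0/33.35 = 3.270.

3.27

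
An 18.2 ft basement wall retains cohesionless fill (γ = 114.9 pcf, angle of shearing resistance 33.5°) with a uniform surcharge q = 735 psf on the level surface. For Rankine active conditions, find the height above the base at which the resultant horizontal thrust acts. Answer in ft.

7.32 ft

K_a = 0.2887.
Triangular part P₁ = ½K_aγH² = 5494 at H/3 = 6.067 ft; rectangular part P₂ = K_a q H = 3862 at H/2 = 9.100 ft.
ȳ = (P₁·6.067 + P₂·9.100)/(P₁+P₂) = 7.319 ft.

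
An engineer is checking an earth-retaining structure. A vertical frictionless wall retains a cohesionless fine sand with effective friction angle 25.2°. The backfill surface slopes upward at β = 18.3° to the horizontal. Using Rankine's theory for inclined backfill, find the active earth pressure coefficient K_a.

0.508

K_a = cos β · (cos β − √(cos²β − cos²φ)) / (cos β + √(cos²β − cos²φ)).
cos β = 0.9494, cos φ = 0.9048, √(cos²β − cos²φ) = 0.2876.
K_a = 0.9494 × (0.9494 − 0.2876)/(0.9494 + 0.2876) = 0.5080.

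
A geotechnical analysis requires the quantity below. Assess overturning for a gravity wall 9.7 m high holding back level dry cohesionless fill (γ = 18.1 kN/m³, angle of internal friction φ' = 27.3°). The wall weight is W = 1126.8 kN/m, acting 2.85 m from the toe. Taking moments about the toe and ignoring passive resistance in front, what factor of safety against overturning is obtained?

3.14

K_a = tan²(45° − 27.3°/2) = 0.3711.
P_a = ½K_aγH² = 0.5×0.3711×18.1×9.7² = 316.0 kN/m, acting at H/3 = 3.233 m above the base.
Overturning moment M_o = P_a × H/3 = 316.0 × 3.233 = 1022.
Resisting moment M_r = W × 2.85 = 1126.8 × 2.85 = 3211.
FS_overturning = M_r/M_o = 3211/1022 = 3.143.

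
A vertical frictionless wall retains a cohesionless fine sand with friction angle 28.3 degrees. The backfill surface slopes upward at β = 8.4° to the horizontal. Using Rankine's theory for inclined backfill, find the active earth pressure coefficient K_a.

0.370

K_a = cos β · (cos β − √(cos²β − cos²φ)) / (cos β + √(cos²β − cos²φ)).
cos β = 0.9893, cos φ = 0.8805, √(cos²β − cos²φ) = 0.4510.
K_a = 0.9893 × (0.9893 − 0.4510)/(0.9893 + 0.4510) = 0.3697.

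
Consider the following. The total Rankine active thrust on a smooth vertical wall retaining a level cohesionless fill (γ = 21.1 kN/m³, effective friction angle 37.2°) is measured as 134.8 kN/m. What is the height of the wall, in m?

K_a = 0.2464. P_a = ½ K_a γ H² ⇒ H = √(2P_a/(K_a γ)).
H = √(2×134.8/(0.2464×21.1)) = 7.201 m.

7.20 m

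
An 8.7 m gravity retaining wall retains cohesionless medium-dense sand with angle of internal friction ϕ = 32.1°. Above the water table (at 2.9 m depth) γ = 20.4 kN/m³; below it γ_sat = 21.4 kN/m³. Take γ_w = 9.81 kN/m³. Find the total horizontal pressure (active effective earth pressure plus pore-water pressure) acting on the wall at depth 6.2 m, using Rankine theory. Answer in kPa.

K_a = (1 − sin φ)/(1 + sin φ) = 0.3060.
γ' = 21.4 − 9.81 = 11.59 kN/m³.
Effective vertical stress at 6.2 m: σ'_v = 20.4×2.9 + 11.59×3.30 = 97.41 kPa.
σ'_h = K_a σ'_v = 0.3060 × 97.41 = 29.81 kPa; u = γ_w × 3.30 = 32.37 kPa.
Total σ_h = 29.81 + 32.37 = 62.18 kPa.

62.2 kPa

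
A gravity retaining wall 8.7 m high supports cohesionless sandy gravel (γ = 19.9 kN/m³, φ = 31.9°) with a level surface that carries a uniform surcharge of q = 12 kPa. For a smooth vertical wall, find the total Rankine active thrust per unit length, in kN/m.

K_a = tan²(45° − φ/2) = 0.3085.
Soil triangle: ½ K_a γ H² = 0.5×0.3085×19.9×8.7² = 232.4 kN/m.
Surcharge rectangle: K_a q H = 0.3085×12×8.7 = 32.21 kN/m.
Total = 232.4 + 32.21 = 264.6 kN/m.

265 kN/m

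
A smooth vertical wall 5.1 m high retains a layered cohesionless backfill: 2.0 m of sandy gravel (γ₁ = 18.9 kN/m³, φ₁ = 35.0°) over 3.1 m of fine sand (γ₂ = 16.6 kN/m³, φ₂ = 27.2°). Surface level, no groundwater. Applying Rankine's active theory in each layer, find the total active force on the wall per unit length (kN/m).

K_a1 = tan²(45°−35.0°/2) = 0.2710; K_a2 = tan²(45°−27.2°/2) = 0.3726.
Layer 1: σ at base = K_a1 γ₁ h₁ = 10.24 kPa; P₁ = ½×10.24×2.0 = 10.24.
Layer 2: σ_v at top = γ₁h₁ = 37.80; σ_h top = K_a2×37.80 = 14.08; σ_h base = K_a2×(37.80+16.6×3.1) = 33.26.
P₂ = ½(14.08+33.26)×3.1 = 73.38. Total P_a = 10.24+73.38 = 83.62 kN/m.

83.6 kN/m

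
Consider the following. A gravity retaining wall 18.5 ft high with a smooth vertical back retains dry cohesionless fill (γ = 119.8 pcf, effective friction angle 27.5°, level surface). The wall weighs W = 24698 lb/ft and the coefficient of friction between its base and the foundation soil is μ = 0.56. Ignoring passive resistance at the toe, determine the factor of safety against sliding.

1.83

K_a = tan²(45° − 27.5°/2) = 0.3682.
P_a = ½K_aγH² = 0.5×0.3682×119.8×18.5² = 7549 lb/ft, acting at H/3 = 6.167 ft above the base.
FS_sliding = μW / P_a = 0.56×24698 / 7549 = 1.832.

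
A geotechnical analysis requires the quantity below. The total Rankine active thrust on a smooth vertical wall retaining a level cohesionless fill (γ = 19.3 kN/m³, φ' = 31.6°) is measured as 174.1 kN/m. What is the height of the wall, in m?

K_a = 0.3123. P_a = ½ K_a γ H² ⇒ H = √(2P_a/(K_a γ)).
H = √(2×174.1/(0.3123×19.3)) = 7.600 m.

7.60 m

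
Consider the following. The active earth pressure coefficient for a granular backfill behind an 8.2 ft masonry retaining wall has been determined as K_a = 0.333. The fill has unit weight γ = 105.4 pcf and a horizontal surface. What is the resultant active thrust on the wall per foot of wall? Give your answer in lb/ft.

P = ½ K_a γ H² = 0.5 × 0.333 × 105.4 × 8.2² = 1180 lb/ft.

1180 lb/ft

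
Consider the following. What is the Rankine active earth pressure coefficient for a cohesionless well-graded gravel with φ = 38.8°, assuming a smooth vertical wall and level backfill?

K_a = (1 − sin φ)/(1 + sin φ) = (1 − sin 38.8°)/(1 + sin 38.8°) = 0.2296.

0.230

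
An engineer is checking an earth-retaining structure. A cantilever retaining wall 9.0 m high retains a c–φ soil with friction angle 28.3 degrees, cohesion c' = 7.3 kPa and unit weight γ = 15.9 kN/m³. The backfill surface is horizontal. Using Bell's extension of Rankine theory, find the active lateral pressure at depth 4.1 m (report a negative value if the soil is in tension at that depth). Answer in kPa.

K_a = (1 − sin φ)/(1 + sin φ) = 0.3568.
σ_a = K_a γ z − 2c√K_a = 0.3568×15.9×4.1 − 2×7.3×0.5973 = 14.54 kPa.

14.5 kPa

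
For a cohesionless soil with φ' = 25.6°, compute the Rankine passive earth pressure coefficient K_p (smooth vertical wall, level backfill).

K_p = (1 + sin φ)/(1 − sin φ) = tan²(45° + 25.6°/2) = 2.522.

2.52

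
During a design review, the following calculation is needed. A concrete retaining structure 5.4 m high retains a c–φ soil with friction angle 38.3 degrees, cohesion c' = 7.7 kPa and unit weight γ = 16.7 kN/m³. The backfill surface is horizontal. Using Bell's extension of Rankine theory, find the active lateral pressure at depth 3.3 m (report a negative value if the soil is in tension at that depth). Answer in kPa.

K_a = (1 − sin φ)/(1 + sin φ) = 0.2347.
σ_a = K_a γ z − 2c√K_a = 0.2347×16.7×3.3 − 2×7.7×0.4845 = 5.475 kPa.

5.48 kPa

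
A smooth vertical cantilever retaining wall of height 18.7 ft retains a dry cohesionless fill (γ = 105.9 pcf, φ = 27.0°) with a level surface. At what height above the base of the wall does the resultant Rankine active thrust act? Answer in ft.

6.23 ft

K_a = 0.3755.
The pressure distribution is triangular, so the resultant acts at H/3 above the base = 18.7/3 = 6.233 ft.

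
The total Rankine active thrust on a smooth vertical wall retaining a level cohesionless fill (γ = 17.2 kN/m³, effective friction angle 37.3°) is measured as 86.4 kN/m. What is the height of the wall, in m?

K_a = 0.2453. P_a = ½ K_a γ H² ⇒ H = √(2P_a/(K_a γ)).
H = √(2×86.4/(0.2453×17.2)) = 6.399 m.

6.40 m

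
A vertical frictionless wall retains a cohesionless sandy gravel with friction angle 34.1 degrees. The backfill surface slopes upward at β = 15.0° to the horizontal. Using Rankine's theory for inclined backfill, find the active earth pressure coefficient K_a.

K_a = cos β · (cos β − √(cos²β − cos²φ)) / (cos β + √(cos²β − cos²φ)).
cos β = 0.9659, cos φ = 0.8281, √(cos²β − cos²φ) = 0.4973.
K_a = 0.9659 × (0.9659 − 0.4973)/(0.9659 + 0.4973) = 0.3093.

0.309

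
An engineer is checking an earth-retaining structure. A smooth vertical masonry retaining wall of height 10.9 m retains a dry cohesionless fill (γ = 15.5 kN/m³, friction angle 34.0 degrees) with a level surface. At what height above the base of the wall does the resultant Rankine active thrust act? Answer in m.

K_a = 0.2827.
The pressure distribution is triangular, so the resultant acts at H/3 above the base = 10.9/3 = 3.633 m.

3.63 m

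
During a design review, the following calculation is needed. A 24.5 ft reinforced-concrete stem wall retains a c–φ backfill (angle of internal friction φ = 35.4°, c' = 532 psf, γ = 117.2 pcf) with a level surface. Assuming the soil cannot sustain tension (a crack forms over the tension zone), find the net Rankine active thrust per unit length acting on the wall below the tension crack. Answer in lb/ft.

746 lb/ft

K_a = 0.2664; √K_a = 0.5161.
Tension-crack depth z_c = 2c/(γ√K_a) = 2×532/(117.2×0.5161) = 17.59 ft.
σ_a at base = K_a γ H − 2c√K_a = 0.2664×117.2×24.5 − 2×532×0.5161 = 215.8 psf.
P_a = ½ × 215.8 × (H − z_c) = 0.5×215.8×6.911 = 745.6 lb/ft.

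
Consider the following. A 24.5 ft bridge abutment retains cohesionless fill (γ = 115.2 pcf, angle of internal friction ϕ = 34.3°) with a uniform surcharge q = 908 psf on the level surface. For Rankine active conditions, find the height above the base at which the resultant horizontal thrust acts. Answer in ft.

K_a = 0.2792.
Triangular part P₁ = ½K_aγH² = 9652 at H/3 = 8.167 ft; rectangular part P₂ = K_a q H = 6210 at H/2 = 12.25 ft.
ȳ = (P₁·8.167 + P₂·12.25)/(P₁+P₂) = 9.765 ft.

9.77 ft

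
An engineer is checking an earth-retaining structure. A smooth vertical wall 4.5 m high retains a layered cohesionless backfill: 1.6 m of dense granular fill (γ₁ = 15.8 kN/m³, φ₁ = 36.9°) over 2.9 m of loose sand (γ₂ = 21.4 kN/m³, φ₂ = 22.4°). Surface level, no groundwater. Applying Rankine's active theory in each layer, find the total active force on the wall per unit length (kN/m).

K_a1 = tan²(45°−36.9°/2) = 0.2497; K_a2 = tan²(45°−22.4°/2) = 0.4482.
Layer 1: σ at base = K_a1 γ₁ h₁ = 6.312 kPa; P₁ = ½×6.312×1.6 = 5.049.
Layer 2: σ_v at top = γ₁h₁ = 25.28; σ_h top = K_a2×25.28 = 11.33; σ_h base = K_a2×(25.28+21.4×2.9) = 39.14.
P₂ = ½(11.33+39.14)×2.9 = 73.18. Total P_a = 5.049+73.18 = 78.23 kN/m.

78.2 kN/m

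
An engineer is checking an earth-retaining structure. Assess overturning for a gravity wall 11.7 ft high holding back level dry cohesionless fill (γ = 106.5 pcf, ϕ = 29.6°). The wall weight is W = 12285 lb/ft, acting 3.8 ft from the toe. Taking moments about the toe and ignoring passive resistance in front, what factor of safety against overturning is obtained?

4.85

K_a = tan²(45° − 29.6°/2) = 0.3387.
P_a = ½K_aγH² = 0.5×0.3387×106.5×11.7² = 2469 lb/ft, acting at H/3 = 3.900 ft above the base.
Overturning moment M_o = P_a × H/3 = 2469 × 3.900 = 9630.
Resisting moment M_r = W × 3.8 = 12285 × 3.8 = 46680.
FS_overturning = M_r/M_o = 46680/9630 = 4.848.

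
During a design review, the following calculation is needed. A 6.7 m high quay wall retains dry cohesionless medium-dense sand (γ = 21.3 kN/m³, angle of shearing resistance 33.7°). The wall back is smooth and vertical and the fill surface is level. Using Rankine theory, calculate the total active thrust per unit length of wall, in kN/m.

K_a = tan²(45° − φ/2) = 0.2863.
P_a = ½ K_a γ H² = 0.5 × 0.2863 × 21.3 × 6.7² = 136.9 kN/m.

137 kN/m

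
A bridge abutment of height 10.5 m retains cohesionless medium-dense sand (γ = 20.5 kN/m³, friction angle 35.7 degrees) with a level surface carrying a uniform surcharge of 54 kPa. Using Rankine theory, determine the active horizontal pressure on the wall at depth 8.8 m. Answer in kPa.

K_a = (1 − sin φ)/(1 + sin φ) = 0.2630.
σ_v = γz + q = 20.5 × 8.8 + 54 = 234.4 kPa.
σ_h = K_a σ_v = 0.2630 × 234.4 = 61.65 kPa.

61.6 kPa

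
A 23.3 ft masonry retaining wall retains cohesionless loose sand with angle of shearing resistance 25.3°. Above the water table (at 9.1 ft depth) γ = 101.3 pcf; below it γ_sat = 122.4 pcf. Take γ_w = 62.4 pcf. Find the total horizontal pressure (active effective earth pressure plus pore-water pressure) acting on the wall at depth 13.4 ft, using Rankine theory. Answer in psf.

K_a = (1 − sin φ)/(1 + sin φ) = 0.4012.
γ' = 122.4 − 62.4 = 60.00 pcf.
Effective vertical stress at 13.4 ft: σ'_v = 101.3×9.1 + 60.00×4.30 = 1180 psf.
σ'_h = K_a σ'_v = 0.4012 × 1180 = 473.3 psf; u = γ_w × 4.30 = 268.3 psf.
Total σ_h = 473.3 + 268.3 = 741.7 psf.

742 psf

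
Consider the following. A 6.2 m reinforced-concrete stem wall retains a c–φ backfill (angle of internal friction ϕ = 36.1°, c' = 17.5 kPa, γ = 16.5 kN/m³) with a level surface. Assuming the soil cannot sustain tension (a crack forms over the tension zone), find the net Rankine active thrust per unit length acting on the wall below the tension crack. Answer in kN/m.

8.77 kN/m

K_a = 0.2585; √K_a = 0.5084.
Tension-crack depth z_c = 2c/(γ√K_a) = 2×17.5/(16.5×0.5084) = 4.172 m.
σ_a at base = K_a γ H − 2c√K_a = 0.2585×16.5×6.2 − 2×17.5×0.5084 = 8.649 kPa.
P_a = ½ × 8.649 × (H − z_c) = 0.5×8.649×2.028 = 8.770 kN/m.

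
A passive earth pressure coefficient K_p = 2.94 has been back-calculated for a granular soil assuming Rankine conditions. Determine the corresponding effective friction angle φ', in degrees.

29.5°

K_p = (1+sin φ)/(1−sin φ) ⇒ sin φ = (K_p − 1)/(K_p + 1) = 0.4924.
φ = arcsin(0.4924) = 29.50°.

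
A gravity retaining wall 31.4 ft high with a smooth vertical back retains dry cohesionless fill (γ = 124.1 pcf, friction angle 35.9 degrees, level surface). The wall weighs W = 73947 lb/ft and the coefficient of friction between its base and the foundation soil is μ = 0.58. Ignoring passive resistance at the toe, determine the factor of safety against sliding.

2.69

K_a = tan²(45° − 35.9°/2) = 0.2607.
P_a = ½K_aγH² = 0.5×0.2607×124.1×31.4² = 15950 lb/ft, acting at H/3 = 10.47 ft above the base.
FS_sliding = μW / P_a = 0.58×73947 / 15950 = 2.689.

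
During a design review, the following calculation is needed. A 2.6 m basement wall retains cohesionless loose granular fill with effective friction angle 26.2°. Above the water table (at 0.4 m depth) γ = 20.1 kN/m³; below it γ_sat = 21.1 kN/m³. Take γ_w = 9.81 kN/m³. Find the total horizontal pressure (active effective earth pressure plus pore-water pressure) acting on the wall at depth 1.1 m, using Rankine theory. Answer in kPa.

K_a = (1 − sin φ)/(1 + sin φ) = 0.3874.
γ' = 21.1 − 9.81 = 11.29 kN/m³.
Effective vertical stress at 1.1 m: σ'_v = 20.1×0.4 + 11.29×0.700 = 15.94 kPa.
σ'_h = K_a σ'_v = 0.3874 × 15.94 = 6.177 kPa; u = γ_w × 0.700 = 6.867 kPa.
Total σ_h = 6.177 + 6.867 = 13.04 kPa.

13.0 kPa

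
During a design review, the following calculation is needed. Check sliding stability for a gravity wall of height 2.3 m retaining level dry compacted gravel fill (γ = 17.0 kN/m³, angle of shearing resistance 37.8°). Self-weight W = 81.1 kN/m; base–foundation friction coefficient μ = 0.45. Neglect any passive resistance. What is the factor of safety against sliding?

K_a = tan²(45° − 37.8°/2) = 0.2400.
P_a = ½K_aγH² = 0.5×0.2400×17.0×2.3² = 10.79 kN/m, acting at H/3 = 0.7667 m above the base.
FS_sliding = μW / P_a = 0.45×81.1 / 10.79 = 3.382.

3.38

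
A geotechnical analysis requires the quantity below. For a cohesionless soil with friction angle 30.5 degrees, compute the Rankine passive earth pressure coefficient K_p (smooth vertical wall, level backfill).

K_p = (1 + sin φ)/(1 − sin φ) = tan²(45° + 30.5°/2) = 3.061.

3.06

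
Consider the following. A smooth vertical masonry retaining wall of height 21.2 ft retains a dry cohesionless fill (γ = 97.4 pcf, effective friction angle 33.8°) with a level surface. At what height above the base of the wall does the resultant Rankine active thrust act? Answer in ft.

K_a = 0.2851.
The pressure distribution is triangular, so the resultant acts at H/3 above the base = 21.2/3 = 7.067 ft.

7.07 ft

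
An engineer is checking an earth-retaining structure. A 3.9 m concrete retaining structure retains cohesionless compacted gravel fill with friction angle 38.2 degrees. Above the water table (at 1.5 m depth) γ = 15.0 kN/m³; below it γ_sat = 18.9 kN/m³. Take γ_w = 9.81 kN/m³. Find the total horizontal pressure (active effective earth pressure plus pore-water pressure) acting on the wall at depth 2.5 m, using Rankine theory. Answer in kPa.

17.3 kPa

K_a = (1 − sin φ)/(1 + sin φ) = 0.2358.
γ' = 18.9 − 9.81 = 9.090 kN/m³.
Effective vertical stress at 2.5 m: σ'_v = 15.0×1.5 + 9.090×1.00 = 31.59 kPa.
σ'_h = K_a σ'_v = 0.2358 × 31.59 = 7.448 kPa; u = γ_w × 1.00 = 9.810 kPa.
Total σ_h = 7.448 + 9.810 = 17.26 kPa.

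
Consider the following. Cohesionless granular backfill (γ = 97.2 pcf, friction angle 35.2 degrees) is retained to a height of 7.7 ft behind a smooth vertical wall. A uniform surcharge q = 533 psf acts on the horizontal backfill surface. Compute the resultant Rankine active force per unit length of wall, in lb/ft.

1880 lb/ft

K_a = tan²(45° − φ/2) = 0.2687.
Soil triangle: ½ K_a γ H² = 0.5×0.2687×97.2×7.7² = 774.2 lb/ft.
Surcharge rectangle: K_a q H = 0.2687×533×7.7 = 1103 lb/ft.
Total = 774.2 + 1103 = 1877 lb/ft.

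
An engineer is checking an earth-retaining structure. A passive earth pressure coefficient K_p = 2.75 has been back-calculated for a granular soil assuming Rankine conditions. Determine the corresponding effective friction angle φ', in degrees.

K_p = (1+sin φ)/(1−sin φ) ⇒ sin φ = (K_p − 1)/(K_p + 1) = 0.4667.
φ = arcsin(0.4667) = 27.82°.

27.8°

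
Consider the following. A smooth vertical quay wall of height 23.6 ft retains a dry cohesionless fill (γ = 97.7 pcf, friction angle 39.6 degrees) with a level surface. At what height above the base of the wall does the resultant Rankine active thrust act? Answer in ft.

7.87 ft

K_a = 0.2214.
The pressure distribution is triangular, so the resultant acts at H/3 above the base = 23.6/3 = 7.867 ft.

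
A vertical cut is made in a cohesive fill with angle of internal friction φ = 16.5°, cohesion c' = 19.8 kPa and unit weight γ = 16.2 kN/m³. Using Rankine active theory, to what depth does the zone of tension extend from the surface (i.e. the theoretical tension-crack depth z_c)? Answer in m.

3.27 m

K_a = tan²(45° − 16.5°/2) = 0.5576; √K_a = 0.7467.
The active pressure is zero where K_a γ z = 2c√K_a, so z_c = 2c/(γ√K_a) = 2×19.8/(16.2×0.7467) = 3.274 m.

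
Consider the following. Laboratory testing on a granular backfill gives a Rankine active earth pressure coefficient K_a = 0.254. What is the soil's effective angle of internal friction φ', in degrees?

K_a = tan²(45° − φ/2) ⇒ 45° − φ/2 = arctan(√0.254) = 26.75°.
φ = 2(45° − 26.75°) = 36.51°.

36.5°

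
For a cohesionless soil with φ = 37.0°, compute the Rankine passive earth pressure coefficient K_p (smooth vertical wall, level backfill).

4.02

K_p = (1 + sin φ)/(1 − sin φ) = tan²(45° + 37.0°/2) = 4.023.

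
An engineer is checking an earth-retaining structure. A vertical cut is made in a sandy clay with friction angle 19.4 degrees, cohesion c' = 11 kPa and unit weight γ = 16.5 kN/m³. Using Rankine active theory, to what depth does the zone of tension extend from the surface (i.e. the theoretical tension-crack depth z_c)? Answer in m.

K_a = tan²(45° − 19.4°/2) = 0.5013; √K_a = 0.7080.
The active pressure is zero where K_a γ z = 2c√K_a, so z_c = 2c/(γ√K_a) = 2×11/(16.5×0.7080) = 1.883 m.

1.88 m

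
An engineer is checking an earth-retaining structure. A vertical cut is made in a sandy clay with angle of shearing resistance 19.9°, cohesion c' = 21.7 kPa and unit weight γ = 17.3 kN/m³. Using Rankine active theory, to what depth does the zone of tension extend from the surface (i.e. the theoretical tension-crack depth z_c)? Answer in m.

3.58 m

K_a = tan²(45° − 19.9°/2) = 0.4921; √K_a = 0.7015.
The active pressure is zero where K_a γ z = 2c√K_a, so z_c = 2c/(γ√K_a) = 2×21.7/(17.3×0.7015) = 3.576 m.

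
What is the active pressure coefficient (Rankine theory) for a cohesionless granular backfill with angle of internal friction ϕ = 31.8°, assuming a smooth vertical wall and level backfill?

0.310

K_a = tan²(45° − φ/2) = tan²(29.10°) = 0.3098.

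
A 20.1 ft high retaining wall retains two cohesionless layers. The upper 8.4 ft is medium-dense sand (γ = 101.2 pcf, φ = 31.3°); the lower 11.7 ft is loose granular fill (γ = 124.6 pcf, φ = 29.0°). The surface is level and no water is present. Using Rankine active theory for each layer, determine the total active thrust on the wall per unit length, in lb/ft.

K_a1 = tan²(45°−31.3°/2) = 0.3162; K_a2 = tan²(45°−29.0°/2) = 0.3470.
Layer 1: σ at base = K_a1 γ₁ h₁ = 268.8 psf; P₁ = ½×268.8×8.4 = 1129.
Layer 2: σ_v at top = γ₁h₁ = 850.1; σ_h top = K_a2×850.1 = 295.0; σ_h base = K_a2×(850.1+124.6×11.7) = 800.8.
P₂ = ½(295.0+800.8)×11.7 = 6410. Total P_a = 1129+6410 = 7539 lb/ft.

7540 lb/ft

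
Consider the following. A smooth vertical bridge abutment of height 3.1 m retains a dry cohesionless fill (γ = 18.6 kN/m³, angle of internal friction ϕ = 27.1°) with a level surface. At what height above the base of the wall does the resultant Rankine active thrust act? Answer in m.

1.03 m

K_a = 0.3741.
The pressure distribution is triangular, so the resultant acts at H/3 above the base = 3.1/3 = 1.033 m.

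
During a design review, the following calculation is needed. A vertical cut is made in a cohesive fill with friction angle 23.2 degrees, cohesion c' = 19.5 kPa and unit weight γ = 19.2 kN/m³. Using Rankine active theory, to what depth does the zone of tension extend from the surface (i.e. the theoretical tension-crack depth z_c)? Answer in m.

K_a = tan²(45° − 23.2°/2) = 0.4348; √K_a = 0.6594.
The active pressure is zero where K_a γ z = 2c√K_a, so z_c = 2c/(γ√K_a) = 2×19.5/(19.2×0.6594) = 3.081 m.

3.08 m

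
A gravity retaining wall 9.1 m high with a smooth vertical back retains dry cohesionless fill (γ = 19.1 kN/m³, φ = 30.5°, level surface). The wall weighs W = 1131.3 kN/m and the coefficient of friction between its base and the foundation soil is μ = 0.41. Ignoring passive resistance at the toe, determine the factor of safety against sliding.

K_a = tan²(45° − 30.5°/2) = 0.3267.
P_a = ½K_aγH² = 0.5×0.3267×19.1×9.1² = 258.3 kN/m, acting at H/3 = 3.033 m above the base.
FS_sliding = μW / P_a = 0.41×1131.3 / 258.3 = 1.795.

1.80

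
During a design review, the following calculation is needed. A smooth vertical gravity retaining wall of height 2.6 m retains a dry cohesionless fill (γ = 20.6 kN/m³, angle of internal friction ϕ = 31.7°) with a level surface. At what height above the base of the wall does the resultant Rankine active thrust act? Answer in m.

K_a = 0.3111.
The pressure distribution is triangular, so the resultant acts at H/3 above the base = 2.6/3 = 0.8667 m.

0.867 m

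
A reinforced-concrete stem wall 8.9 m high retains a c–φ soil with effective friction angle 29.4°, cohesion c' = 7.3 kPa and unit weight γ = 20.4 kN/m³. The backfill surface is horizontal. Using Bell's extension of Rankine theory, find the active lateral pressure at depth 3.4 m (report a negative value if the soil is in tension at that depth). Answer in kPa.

15.2 kPa

K_a = (1 − sin φ)/(1 + sin φ) = 0.3415.
σ_a = K_a γ z − 2c√K_a = 0.3415×20.4×3.4 − 2×7.3×0.5844 = 15.15 kPa.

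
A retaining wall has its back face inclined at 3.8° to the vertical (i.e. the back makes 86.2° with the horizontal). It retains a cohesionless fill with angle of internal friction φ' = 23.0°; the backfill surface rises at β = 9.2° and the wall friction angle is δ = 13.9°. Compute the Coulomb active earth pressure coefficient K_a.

0.488

K_a = sin²(α+φ) / [sin²α · sin(α−δ) · (1 + √{sin(φ+δ)sin(φ−β) / (sin(α−δ)sin(α+β))})²].
With α = 86.2°, φ = 23.0°, δ = 13.9°, β = 9.2°: K_a = 0.4877.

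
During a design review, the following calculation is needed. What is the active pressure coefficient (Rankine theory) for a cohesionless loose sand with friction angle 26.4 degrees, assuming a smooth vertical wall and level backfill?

K_a = tan²(45° − φ/2) = tan²(31.80°) = 0.3844.

0.384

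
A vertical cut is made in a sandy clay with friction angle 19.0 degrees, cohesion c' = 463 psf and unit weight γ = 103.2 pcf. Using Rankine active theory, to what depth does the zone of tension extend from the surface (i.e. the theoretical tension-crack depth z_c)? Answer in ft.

K_a = tan²(45° − 19.0°/2) = 0.5088; √K_a = 0.7133.
The active pressure is zero where K_a γ z = 2c√K_a, so z_c = 2c/(γ√K_a) = 2×463/(103.2×0.7133) = 12.58 ft.

12.6 ft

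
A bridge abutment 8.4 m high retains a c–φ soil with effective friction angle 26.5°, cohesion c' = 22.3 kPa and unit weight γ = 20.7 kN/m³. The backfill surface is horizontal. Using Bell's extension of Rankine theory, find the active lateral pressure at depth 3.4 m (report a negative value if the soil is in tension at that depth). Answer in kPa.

K_a = (1 − sin φ)/(1 + sin φ) = 0.3829.
σ_a = K_a γ z − 2c√K_a = 0.3829×20.7×3.4 − 2×22.3×0.6188 = -0.6482 kPa.

-0.648 kPa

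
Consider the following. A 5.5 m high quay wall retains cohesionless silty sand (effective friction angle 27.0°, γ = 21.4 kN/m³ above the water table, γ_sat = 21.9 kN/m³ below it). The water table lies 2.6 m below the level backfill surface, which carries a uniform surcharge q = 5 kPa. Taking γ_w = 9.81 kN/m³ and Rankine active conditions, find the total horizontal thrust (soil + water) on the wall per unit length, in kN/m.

158 kN/m

K_a = tan²(45° − φ/2) = 0.3755.
γ' = 21.9 − 9.81 = 12.09 kN/m³. h₂ = H − d_w = 2.9 m.
σ'_h: at surface K_a·q = 1.878; at WT K_a(q+γd_w) = 22.77; at base K_a(q+γd_w+γ'h₂) = 35.94 kPa.
P₁ = ½(1.878+22.77)×2.6 = 32.04; P₂ = ½(22.77+35.94)×2.9 = 85.13; P_w = ½γ_w h₂² = 41.25.
Total = 32.04+85.13+41.25 = 158.4 kN/m.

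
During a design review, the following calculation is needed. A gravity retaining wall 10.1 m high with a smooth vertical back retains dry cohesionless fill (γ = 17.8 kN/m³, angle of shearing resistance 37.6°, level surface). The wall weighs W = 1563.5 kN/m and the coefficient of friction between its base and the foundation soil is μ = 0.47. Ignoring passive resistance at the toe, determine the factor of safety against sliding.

3.34

K_a = tan²(45° − 37.6°/2) = 0.2421.
P_a = ½K_aγH² = 0.5×0.2421×17.8×10.1² = 219.8 kN/m, acting at H/3 = 3.367 m above the base.
FS_sliding = μW / P_a = 0.47×1563.5 / 219.8 = 3.343.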